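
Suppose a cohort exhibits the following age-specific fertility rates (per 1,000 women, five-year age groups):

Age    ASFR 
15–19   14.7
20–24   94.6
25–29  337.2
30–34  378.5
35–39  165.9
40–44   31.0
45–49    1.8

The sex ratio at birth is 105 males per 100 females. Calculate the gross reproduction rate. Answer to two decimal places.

2.50

Proportion female at birth = 100 / (100 + 105) = 0.48780.
Sum of ASFRs = 14.7 + 94.6 + 337.2 + 378.5 + 165.9 + 31.0 + 1.8 = 1023.7
TFR = 5 × 1023.7 / 1000 = 5.1185
GRR = 0.48780 × 5.1185 = 2.49680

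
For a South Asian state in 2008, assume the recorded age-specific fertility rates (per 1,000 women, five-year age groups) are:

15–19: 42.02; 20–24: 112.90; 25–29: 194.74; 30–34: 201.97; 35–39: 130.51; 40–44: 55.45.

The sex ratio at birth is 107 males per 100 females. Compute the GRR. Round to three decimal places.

1.782

Proportion female at birth = 100 / (100 + 107) = 0.48309.
Sum of ASFRs = 42.02 + 112.90 + 194.74 + 201.97 + 130.51 + 55.45 = 737.59
TFR = 5 × 737.59 / 1000 = 3.68795
GRR = 0.48309 × 3.68795 = 1.78161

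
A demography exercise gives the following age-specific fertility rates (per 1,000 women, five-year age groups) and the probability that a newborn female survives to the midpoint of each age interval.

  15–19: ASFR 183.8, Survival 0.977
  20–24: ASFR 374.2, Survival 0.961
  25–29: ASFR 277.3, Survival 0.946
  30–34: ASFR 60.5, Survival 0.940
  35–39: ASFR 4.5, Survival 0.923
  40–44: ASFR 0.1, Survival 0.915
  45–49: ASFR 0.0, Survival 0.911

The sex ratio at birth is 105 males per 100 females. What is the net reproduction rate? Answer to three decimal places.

2.104

Proportion female at birth = 100 / (100 + 105) = 0.48780.
Survival-weighted fertility by age (5·fₓ·Sₓ):
  15–19: 5 × 183.8/1000 × 0.977 = 0.89786
  20–24: 5 × 374.2/1000 × 0.961 = 1.79803
  25–29: 5 × 277.3/1000 × 0.946 = 1.31163
  30–34: 5 × 60.5/1000 × 0.940 = 0.28435
  35–39: 5 × 4.5/1000 × 0.923 = 0.02077
  40–44: 5 × 0.1/1000 × 0.915 = 0.00046
  45–49: 5 × 0.0/1000 × 0.911 = 0.00000
Sum = 4.31310
NRR = 0.48780 × 4.31310 = 2.10393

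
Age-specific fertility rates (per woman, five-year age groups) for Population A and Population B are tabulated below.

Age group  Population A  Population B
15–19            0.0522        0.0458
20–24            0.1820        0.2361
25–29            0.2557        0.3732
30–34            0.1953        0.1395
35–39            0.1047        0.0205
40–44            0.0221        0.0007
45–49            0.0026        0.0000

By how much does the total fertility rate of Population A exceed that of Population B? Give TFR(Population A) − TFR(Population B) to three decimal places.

Population A:
  Sum of ASFRs = 0.0522 + 0.1820 + 0.2557 + 0.1953 + 0.1047 + 0.0221 + 0.0026 = 0.8146
  TFR = 5 × 0.8146 = 4.073
Population B:
  Sum of ASFRs = 0.0458 + 0.2361 + 0.3732 + 0.1395 + 0.0205 + 0.0007 + 0.0000 = 0.8158
  TFR = 5 × 0.8158 = 4.079
Difference = 4.073 − 4.079 = -0.006

-0.006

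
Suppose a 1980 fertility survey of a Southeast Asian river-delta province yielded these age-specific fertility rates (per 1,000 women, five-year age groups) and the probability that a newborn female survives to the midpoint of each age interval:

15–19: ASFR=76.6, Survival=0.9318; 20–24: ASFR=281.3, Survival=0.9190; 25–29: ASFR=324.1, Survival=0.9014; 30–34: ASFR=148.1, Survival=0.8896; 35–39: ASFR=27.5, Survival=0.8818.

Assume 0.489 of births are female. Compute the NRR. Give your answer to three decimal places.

Proportion female at birth = 0.489.
Per-age-group product (5 × ASFR × survival probability):
  15–19: 5 × 76.6/1000 × 0.9318 = 0.35688
  20–24: 5 × 281.3/1000 × 0.9190 = 1.29257
  25–29: 5 × 324.1/1000 × 0.9014 = 1.46072
  30–34: 5 × 148.1/1000 × 0.8896 = 0.65875
  35–39: 5 × 27.5/1000 × 0.8818 = 0.12125
Sum = 3.89017
NRR = 0.489 × 3.89017 = 1.90229

1.902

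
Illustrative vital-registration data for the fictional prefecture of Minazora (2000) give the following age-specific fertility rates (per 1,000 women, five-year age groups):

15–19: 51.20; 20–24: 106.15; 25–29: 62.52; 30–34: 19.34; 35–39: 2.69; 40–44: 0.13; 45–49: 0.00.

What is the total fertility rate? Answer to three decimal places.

Sum of ASFRs = 51.20 + 106.15 + 62.52 + 19.34 + 2.69 + 0.13 + 0.00 = 242.03
TFR = 5 × 242.03 / 1000 = 1.21015

1.210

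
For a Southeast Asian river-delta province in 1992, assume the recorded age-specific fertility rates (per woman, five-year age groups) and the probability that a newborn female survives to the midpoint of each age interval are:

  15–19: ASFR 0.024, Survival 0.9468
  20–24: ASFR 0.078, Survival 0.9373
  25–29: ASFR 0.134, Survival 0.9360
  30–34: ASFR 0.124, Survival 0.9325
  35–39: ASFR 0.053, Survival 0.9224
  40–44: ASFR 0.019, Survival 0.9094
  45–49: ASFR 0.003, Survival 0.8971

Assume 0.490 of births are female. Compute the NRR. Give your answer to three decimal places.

0.994

Proportion female at birth = 0.490.
Weighting each age-specific rate by interval width and survival:
  15–19: 5 × 0.024 × 0.9468 = 0.11362
  20–24: 5 × 0.078 × 0.9373 = 0.36555
  25–29: 5 × 0.134 × 0.9360 = 0.62712
  30–34: 5 × 0.124 × 0.9325 = 0.57815
  35–39: 5 × 0.053 × 0.9224 = 0.24444
  40–44: 5 × 0.019 × 0.9094 = 0.08639
  45–49: 5 × 0.003 × 0.8971 = 0.01346
Sum = 2.02873
NRR = 0.490 × 2.02873 = 0.99408
NRR < 1, so the cohort does not fully replace itself.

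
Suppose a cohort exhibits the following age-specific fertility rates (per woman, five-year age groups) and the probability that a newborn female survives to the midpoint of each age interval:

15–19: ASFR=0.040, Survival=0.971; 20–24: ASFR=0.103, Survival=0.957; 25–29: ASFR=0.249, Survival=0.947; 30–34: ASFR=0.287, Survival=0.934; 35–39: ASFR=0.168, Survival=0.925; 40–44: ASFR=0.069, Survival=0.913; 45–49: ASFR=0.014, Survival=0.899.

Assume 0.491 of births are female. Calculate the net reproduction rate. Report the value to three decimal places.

Proportion female at birth = 0.491.
Each age group contributes 5 × ASFR × survival:
  15–19: 5 × 0.040 × 0.971 = 0.19420
  20–24: 5 × 0.103 × 0.957 = 0.49286
  25–29: 5 × 0.249 × 0.947 = 1.17902
  30–34: 5 × 0.287 × 0.934 = 1.34029
  35–39: 5 × 0.168 × 0.925 = 0.77700
  40–44: 5 × 0.069 × 0.913 = 0.31499
  45–49: 5 × 0.014 × 0.899 = 0.06293
Sum = 4.36129
NRR = 0.491 × 4.36129 = 2.14139
With NRR above 1 the population is above replacement fertility.

2.141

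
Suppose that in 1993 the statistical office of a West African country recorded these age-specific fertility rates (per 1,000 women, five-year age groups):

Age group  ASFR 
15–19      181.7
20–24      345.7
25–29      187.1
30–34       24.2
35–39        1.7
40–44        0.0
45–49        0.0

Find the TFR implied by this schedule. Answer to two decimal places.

Sum of ASFRs = 181.7 + 345.7 + 187.1 + 24.2 + 1.7 + 0.0 + 0.0 = 740.4
TFR = 5 × 740.4 / 1000 = 3.702

3.70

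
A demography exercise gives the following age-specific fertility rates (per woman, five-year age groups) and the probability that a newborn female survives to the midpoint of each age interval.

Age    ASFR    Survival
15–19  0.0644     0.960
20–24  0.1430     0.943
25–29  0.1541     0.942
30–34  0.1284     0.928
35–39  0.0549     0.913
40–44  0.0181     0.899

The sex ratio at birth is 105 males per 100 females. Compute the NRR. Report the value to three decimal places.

1.286

Proportion female at birth = 100 / (100 + 105) = 0.48780.
Weighting each age-specific rate by interval width and survival:
  15–19: 5 × 0.0644 × 0.960 = 0.30912
  20–24: 5 × 0.1430 × 0.943 = 0.67425
  25–29: 5 × 0.1541 × 0.942 = 0.72581
  30–34: 5 × 0.1284 × 0.928 = 0.59578
  35–39: 5 × 0.0549 × 0.913 = 0.25062
  40–44: 5 × 0.0181 × 0.899 = 0.08136
Sum = 2.63694
NRR = 0.48780 × 2.63694 = 1.28630
An NRR exceeding 1 indicates intrinsic growth under these rates.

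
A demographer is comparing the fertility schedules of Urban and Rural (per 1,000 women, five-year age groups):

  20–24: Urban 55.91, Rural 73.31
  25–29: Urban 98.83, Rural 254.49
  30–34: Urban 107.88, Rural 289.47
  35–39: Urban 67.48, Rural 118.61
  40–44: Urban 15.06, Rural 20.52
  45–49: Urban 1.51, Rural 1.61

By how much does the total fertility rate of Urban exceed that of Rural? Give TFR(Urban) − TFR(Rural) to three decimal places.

Urban:
  Sum of ASFRs = 55.91 + 98.83 + 107.88 + 67.48 + 15.06 + 1.51 = 346.67
  TFR = 5 × 346.67 / 1000 = 1.73335
Rural:
  Sum of ASFRs = 73.31 + 254.49 + 289.47 + 118.61 + 20.52 + 1.61 = 758.01
  TFR = 5 × 758.01 / 1000 = 3.79005
Difference = 1.73335 − 3.79005 = -2.0567

-2.057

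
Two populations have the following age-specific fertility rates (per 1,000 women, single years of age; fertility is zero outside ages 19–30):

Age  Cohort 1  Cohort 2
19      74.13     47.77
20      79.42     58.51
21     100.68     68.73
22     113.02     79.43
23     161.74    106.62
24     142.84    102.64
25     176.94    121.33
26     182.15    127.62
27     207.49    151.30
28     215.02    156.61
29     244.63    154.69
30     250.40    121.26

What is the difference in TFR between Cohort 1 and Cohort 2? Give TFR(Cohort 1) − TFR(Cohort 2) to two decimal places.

Cohort 1:
  Sum of ASFRs = 74.13 + 79.42 + 100.68 + 113.02 + 161.74 + 142.84 + 176.94 + 182.15 + 207.49 + 215.02 + 244.63 + 250.40 = 1948.46
  TFR = 1948.46 / 1000 = 1.94846
Cohort 2:
  Sum of ASFRs = 47.77 + 58.51 + 68.73 + 79.43 + 106.62 + 102.64 + 121.33 + 127.62 + 151.30 + 156.61 + 154.69 + 121.26 = 1296.51
  TFR = 1296.51 / 1000 = 1.29651
Difference = 1.94846 − 1.29651 = 0.65195

0.65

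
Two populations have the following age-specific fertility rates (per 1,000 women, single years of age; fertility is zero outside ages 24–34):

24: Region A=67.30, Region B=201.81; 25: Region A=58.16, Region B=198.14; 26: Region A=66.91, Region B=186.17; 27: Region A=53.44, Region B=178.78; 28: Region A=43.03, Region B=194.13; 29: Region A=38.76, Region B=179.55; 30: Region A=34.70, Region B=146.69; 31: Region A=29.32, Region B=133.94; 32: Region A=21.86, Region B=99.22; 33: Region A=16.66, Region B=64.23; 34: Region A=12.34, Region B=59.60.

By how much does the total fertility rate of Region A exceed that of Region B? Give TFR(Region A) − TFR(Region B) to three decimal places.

-1.200

Region A:
  Sum of ASFRs = 67.30 + 58.16 + 66.91 + 53.44 + 43.03 + 38.76 + 34.70 + 29.32 + 21.86 + 16.66 + 12.34 = 442.48
  TFR = 442.48 / 1000 = 0.44248
Region B:
  Sum of ASFRs = 201.81 + 198.14 + 186.17 + 178.78 + 194.13 + 179.55 + 146.69 + 133.94 + 99.22 + 64.23 + 59.60 = 1642.26
  TFR = 1642.26 / 1000 = 1.64226
Difference = 0.44248 − 1.64226 = -1.19978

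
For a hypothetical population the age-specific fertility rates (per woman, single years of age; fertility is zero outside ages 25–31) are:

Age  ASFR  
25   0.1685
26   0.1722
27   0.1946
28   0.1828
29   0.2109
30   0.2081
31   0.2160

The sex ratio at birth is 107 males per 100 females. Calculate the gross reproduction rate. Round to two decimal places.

0.65

Proportion female at birth = 100 / (100 + 107) = 0.48309.
Sum of ASFRs = 0.1685 + 0.1722 + 0.1946 + 0.1828 + 0.2109 + 0.2081 + 0.2160 = 1.3531
TFR = 1.3531
GRR = 0.48309 × 1.3531 = 0.65367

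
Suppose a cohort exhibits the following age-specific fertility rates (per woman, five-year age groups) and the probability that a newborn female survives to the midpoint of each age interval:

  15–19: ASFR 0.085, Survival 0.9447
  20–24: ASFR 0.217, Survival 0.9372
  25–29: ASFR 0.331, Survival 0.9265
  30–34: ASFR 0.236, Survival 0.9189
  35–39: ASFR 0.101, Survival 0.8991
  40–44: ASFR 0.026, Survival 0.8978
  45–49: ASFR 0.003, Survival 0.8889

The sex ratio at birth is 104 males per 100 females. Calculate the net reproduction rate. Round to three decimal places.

Proportion female at birth = 100 / (100 + 104) = 0.49020.
Weighting each age-specific rate by interval width and survival:
  15–19: 5 × 0.085 × 0.9447 = 0.40150
  20–24: 5 × 0.217 × 0.9372 = 1.01686
  25–29: 5 × 0.331 × 0.9265 = 1.53336
  30–34: 5 × 0.236 × 0.9189 = 1.08430
  35–39: 5 × 0.101 × 0.8991 = 0.45405
  40–44: 5 × 0.026 × 0.8978 = 0.11671
  45–49: 5 × 0.003 × 0.8889 = 0.01333
Sum = 4.62011
NRR = 0.49020 × 4.62011 = 2.26478
NRR > 1, so each generation more than replaces itself.

2.265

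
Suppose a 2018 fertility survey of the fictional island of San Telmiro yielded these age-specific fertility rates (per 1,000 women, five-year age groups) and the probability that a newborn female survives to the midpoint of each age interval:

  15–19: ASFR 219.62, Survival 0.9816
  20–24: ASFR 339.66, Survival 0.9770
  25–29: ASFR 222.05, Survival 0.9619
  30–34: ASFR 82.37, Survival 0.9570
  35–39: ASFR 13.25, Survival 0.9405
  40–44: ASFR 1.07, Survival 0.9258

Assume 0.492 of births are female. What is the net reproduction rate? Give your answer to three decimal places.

2.099

Proportion female at birth = 0.492.
Survival-weighted fertility by age (5·fₓ·Sₓ):
  15–19: 5 × 219.62/1000 × 0.9816 = 1.07789
  20–24: 5 × 339.66/1000 × 0.9770 = 1.65924
  25–29: 5 × 222.05/1000 × 0.9619 = 1.06795
  30–34: 5 × 82.37/1000 × 0.9570 = 0.39414
  35–39: 5 × 13.25/1000 × 0.9405 = 0.06231
  40–44: 5 × 1.07/1000 × 0.9258 = 0.00495
Sum = 4.26648
NRR = 0.492 × 4.26648 = 2.09911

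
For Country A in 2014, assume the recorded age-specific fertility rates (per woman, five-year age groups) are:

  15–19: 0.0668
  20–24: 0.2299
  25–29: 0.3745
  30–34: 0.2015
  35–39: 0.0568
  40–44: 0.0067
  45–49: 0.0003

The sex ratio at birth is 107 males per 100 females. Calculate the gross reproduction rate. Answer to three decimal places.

2.262

Proportion female at birth = 100 / (100 + 107) = 0.48309.
Sum of ASFRs = 0.0668 + 0.2299 + 0.3745 + 0.2015 + 0.0568 + 0.0067 + 0.0003 = 0.9365
TFR = 5 × 0.9365 = 4.6825
GRR = 0.48309 × 4.6825 = 2.26207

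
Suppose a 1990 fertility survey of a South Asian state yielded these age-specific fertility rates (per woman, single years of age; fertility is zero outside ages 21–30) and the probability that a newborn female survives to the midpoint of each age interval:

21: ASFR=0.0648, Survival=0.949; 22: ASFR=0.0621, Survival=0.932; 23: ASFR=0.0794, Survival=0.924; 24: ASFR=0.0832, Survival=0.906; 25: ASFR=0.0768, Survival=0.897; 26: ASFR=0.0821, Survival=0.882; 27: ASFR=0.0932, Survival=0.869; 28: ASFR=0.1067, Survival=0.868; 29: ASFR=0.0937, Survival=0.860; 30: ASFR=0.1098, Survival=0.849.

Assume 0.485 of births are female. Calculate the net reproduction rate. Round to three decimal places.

0.367

Proportion female at birth = 0.485.
Weighting each age-specific rate by interval width and survival:
  21: 1 × 0.0648 × 0.949 = 0.06150
  22: 1 × 0.0621 × 0.932 = 0.05788
  23: 1 × 0.0794 × 0.924 = 0.07337
  24: 1 × 0.0832 × 0.906 = 0.07538
  25: 1 × 0.0768 × 0.897 = 0.06889
  26: 1 × 0.0821 × 0.882 = 0.07241
  27: 1 × 0.0932 × 0.869 = 0.08099
  28: 1 × 0.1067 × 0.868 = 0.09262
  29: 1 × 0.0937 × 0.860 = 0.08058
  30: 1 × 0.1098 × 0.849 = 0.09322
Sum = 0.75684
NRR = 0.485 × 0.75684 = 0.36707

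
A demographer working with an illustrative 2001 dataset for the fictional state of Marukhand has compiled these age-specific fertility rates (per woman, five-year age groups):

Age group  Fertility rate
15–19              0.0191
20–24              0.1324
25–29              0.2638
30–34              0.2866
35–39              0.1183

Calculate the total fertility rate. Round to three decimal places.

4.101

Sum of ASFRs = 0.0191 + 0.1324 + 0.2638 + 0.2866 + 0.1183 = 0.8202
TFR = 5 × 0.8202 = 4.101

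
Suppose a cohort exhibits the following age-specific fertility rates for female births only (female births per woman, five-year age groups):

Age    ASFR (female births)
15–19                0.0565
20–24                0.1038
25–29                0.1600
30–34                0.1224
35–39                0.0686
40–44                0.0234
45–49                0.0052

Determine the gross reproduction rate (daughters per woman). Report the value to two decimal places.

2.70

Sum of female ASFRs = 0.0565 + 0.1038 + 0.1600 + 0.1224 + 0.0686 + 0.0234 + 0.0052 = 0.5399
GRR = 5 × 0.5399 = 2.6995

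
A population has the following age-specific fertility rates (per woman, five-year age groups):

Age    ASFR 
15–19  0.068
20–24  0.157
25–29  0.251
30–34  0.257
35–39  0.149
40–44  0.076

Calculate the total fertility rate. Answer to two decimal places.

4.79

Sum of ASFRs = 0.068 + 0.157 + 0.251 + 0.257 + 0.149 + 0.076 = 0.958
TFR = 5 × 0.958 = 4.79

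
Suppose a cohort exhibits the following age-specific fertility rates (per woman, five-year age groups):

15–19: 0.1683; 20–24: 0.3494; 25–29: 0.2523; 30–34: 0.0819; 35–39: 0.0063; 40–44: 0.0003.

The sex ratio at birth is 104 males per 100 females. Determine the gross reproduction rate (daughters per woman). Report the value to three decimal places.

Proportion female at birth = 100 / (100 + 104) = 0.49020.
Sum of ASFRs = 0.1683 + 0.3494 + 0.2523 + 0.0819 + 0.0063 + 0.0003 = 0.8585
TFR = 5 × 0.8585 = 4.2925
GRR = 0.49020 × 4.2925 = 2.10418

2.104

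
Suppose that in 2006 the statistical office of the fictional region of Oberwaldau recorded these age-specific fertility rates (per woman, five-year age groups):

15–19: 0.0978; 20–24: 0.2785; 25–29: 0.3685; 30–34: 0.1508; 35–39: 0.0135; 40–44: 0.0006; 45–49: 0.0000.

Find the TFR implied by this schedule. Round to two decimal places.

4.55

Sum of ASFRs = 0.0978 + 0.2785 + 0.3685 + 0.1508 + 0.0135 + 0.0006 + 0.0000 = 0.9097
TFR = 5 × 0.9097 = 4.5485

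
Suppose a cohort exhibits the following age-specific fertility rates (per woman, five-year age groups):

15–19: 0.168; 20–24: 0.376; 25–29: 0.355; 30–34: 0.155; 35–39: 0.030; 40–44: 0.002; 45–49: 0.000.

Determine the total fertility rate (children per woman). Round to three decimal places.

Sum of ASFRs = 0.168 + 0.376 + 0.355 + 0.155 + 0.030 + 0.002 + 0.000 = 1.086
TFR = 5 × 1.086 = 5.43

5.430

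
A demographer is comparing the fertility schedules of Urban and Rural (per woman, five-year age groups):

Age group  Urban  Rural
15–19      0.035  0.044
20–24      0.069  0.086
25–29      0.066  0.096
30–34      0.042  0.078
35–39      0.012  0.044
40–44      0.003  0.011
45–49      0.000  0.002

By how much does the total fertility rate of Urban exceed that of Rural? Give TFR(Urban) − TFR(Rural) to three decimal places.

Urban:
  Sum of ASFRs = 0.035 + 0.069 + 0.066 + 0.042 + 0.012 + 0.003 + 0.000 = 0.227
  TFR = 5 × 0.227 = 1.135
Rural:
  Sum of ASFRs = 0.044 + 0.086 + 0.096 + 0.078 + 0.044 + 0.011 + 0.002 = 0.361
  TFR = 5 × 0.361 = 1.805
Difference = 1.135 − 1.805 = -0.67

-0.670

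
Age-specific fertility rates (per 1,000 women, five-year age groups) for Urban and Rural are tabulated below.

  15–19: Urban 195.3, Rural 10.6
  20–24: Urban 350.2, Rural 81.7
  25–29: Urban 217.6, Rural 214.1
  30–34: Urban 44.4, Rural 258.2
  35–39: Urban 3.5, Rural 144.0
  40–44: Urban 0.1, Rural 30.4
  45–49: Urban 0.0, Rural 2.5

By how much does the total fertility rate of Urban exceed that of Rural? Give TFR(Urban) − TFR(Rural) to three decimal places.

Urban:
  Sum of ASFRs = 195.3 + 350.2 + 217.6 + 44.4 + 3.5 + 0.1 + 0.0 = 811.1
  TFR = 5 × 811.1 / 1000 = 4.0555
Rural:
  Sum of ASFRs = 10.6 + 81.7 + 214.1 + 258.2 + 144.0 + 30.4 + 2.5 = 741.5
  TFR = 5 × 741.5 / 1000 = 3.7075
Difference = 4.0555 − 3.7075 = 0.348

0.348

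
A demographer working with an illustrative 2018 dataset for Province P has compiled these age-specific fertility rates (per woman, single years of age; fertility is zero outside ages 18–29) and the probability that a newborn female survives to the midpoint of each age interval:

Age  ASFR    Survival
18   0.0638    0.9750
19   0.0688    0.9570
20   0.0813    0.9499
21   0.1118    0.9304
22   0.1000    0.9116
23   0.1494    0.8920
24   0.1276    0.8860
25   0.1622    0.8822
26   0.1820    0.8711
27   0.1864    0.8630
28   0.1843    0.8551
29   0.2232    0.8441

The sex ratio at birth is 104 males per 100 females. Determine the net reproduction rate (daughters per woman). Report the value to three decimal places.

0.713

Proportion female at birth = 100 / (100 + 104) = 0.49020.
Survival-weighted fertility by age (1·fₓ·Sₓ):
  18: 1 × 0.0638 × 0.9750 = 0.06221
  19: 1 × 0.0688 × 0.9570 = 0.06584
  20: 1 × 0.0813 × 0.9499 = 0.07723
  21: 1 × 0.1118 × 0.9304 = 0.10402
  22: 1 × 0.1000 × 0.9116 = 0.09116
  23: 1 × 0.1494 × 0.8920 = 0.13326
  24: 1 × 0.1276 × 0.8860 = 0.11305
  25: 1 × 0.1622 × 0.8822 = 0.14309
  26: 1 × 0.1820 × 0.8711 = 0.15854
  27: 1 × 0.1864 × 0.8630 = 0.16086
  28: 1 × 0.1843 × 0.8551 = 0.15759
  29: 1 × 0.2232 × 0.8441 = 0.18840
Sum = 1.45525
NRR = 0.49020 × 1.45525 = 0.71336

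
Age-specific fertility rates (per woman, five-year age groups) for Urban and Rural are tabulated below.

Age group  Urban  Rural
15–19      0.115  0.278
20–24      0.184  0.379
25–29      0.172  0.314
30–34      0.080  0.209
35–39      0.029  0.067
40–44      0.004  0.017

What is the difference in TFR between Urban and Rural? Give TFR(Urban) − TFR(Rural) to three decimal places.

Urban:
  Sum of ASFRs = 0.115 + 0.184 + 0.172 + 0.080 + 0.029 + 0.004 = 0.584
  TFR = 5 × 0.584 = 2.92
Rural:
  Sum of ASFRs = 0.278 + 0.379 + 0.314 + 0.209 + 0.067 + 0.017 = 1.264
  TFR = 5 × 1.264 = 6.32
Difference = 2.92 − 6.32 = -3.4

-3.400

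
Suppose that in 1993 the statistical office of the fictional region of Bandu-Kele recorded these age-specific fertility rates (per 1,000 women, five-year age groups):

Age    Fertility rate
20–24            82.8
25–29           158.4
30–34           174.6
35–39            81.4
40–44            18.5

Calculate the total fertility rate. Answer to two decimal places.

2.58

Sum of ASFRs = 82.8 + 158.4 + 174.6 + 81.4 + 18.5 = 515.7
TFR = 5 × 515.7 / 1000 = 2.5785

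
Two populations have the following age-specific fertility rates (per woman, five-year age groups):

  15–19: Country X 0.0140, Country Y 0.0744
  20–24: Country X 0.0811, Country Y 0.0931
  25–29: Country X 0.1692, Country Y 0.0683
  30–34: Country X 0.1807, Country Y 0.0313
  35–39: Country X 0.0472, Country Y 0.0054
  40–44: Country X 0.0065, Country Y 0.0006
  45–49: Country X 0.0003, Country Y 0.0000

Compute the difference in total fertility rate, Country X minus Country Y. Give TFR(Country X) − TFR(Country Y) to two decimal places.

Country X:
  Sum of ASFRs = 0.0140 + 0.0811 + 0.1692 + 0.1807 + 0.0472 + 0.0065 + 0.0003 = 0.4990
  TFR = 5 × 0.4990 = 2.495
Country Y:
  Sum of ASFRs = 0.0744 + 0.0931 + 0.0683 + 0.0313 + 0.0054 + 0.0006 + 0.0000 = 0.2731
  TFR = 5 × 0.2731 = 1.3655
Difference = 2.495 − 1.3655 = 1.1295

1.13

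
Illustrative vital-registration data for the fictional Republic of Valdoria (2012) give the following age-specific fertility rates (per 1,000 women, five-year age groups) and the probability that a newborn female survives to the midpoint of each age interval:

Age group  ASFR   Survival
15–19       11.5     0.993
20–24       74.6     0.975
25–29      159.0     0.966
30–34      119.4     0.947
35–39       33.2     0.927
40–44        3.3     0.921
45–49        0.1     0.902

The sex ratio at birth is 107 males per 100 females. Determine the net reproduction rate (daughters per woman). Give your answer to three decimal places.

0.929

Proportion female at birth = 100 / (100 + 107) = 0.48309.
Each age group contributes 5 × ASFR × survival:
  15–19: 5 × 11.5/1000 × 0.993 = 0.05710
  20–24: 5 × 74.6/1000 × 0.975 = 0.36368
  25–29: 5 × 159.0/1000 × 0.966 = 0.76797
  30–34: 5 × 119.4/1000 × 0.947 = 0.56536
  35–39: 5 × 33.2/1000 × 0.927 = 0.15388
  40–44: 5 × 3.3/1000 × 0.921 = 0.01520
  45–49: 5 × 0.1/1000 × 0.902 = 0.00045
Sum = 1.92364
NRR = 0.48309 × 1.92364 = 0.92929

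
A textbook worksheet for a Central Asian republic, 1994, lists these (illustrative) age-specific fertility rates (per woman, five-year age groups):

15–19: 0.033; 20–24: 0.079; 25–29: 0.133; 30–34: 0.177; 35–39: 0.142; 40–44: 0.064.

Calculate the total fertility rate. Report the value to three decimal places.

Sum of ASFRs = 0.033 + 0.079 + 0.133 + 0.177 + 0.142 + 0.064 = 0.628
TFR = 5 × 0.628 = 3.14

3.140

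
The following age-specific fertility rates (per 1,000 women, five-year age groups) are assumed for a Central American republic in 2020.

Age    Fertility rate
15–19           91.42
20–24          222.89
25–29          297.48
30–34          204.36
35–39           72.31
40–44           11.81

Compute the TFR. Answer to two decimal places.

Sum of ASFRs = 91.42 + 222.89 + 297.48 + 204.36 + 72.31 + 11.81 = 900.27
TFR = 5 × 900.27 / 1000 = 4.50135

4.50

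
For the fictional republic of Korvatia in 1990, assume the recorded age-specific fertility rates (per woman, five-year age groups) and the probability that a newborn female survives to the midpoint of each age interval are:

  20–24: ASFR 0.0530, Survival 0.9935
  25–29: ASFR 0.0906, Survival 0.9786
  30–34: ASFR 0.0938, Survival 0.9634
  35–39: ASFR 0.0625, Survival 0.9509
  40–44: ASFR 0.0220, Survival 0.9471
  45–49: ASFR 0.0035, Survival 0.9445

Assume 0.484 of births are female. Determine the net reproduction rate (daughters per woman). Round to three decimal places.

Proportion female at birth = 0.484.
Survival-weighted fertility by age (5·fₓ·Sₓ):
  20–24: 5 × 0.0530 × 0.9935 = 0.26328
  25–29: 5 × 0.0906 × 0.9786 = 0.44331
  30–34: 5 × 0.0938 × 0.9634 = 0.45183
  35–39: 5 × 0.0625 × 0.9509 = 0.29716
  40–44: 5 × 0.0220 × 0.9471 = 0.10418
  45–49: 5 × 0.0035 × 0.9445 = 0.01653
Sum = 1.57629
NRR = 0.484 × 1.57629 = 0.76292
NRR < 1, so the cohort does not fully replace itself.

0.763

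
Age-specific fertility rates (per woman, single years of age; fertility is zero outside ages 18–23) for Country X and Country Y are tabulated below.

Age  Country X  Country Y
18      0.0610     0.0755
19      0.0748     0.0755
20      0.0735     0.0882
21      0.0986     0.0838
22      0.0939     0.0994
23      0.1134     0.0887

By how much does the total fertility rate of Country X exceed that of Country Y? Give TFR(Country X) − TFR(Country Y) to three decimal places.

0.004

Country X:
  Sum of ASFRs = 0.0610 + 0.0748 + 0.0735 + 0.0986 + 0.0939 + 0.1134 = 0.5152
  TFR = 0.5152
Country Y:
  Sum of ASFRs = 0.0755 + 0.0755 + 0.0882 + 0.0838 + 0.0994 + 0.0887 = 0.5111
  TFR = 0.5111
Difference = 0.5152 − 0.5111 = 0.0041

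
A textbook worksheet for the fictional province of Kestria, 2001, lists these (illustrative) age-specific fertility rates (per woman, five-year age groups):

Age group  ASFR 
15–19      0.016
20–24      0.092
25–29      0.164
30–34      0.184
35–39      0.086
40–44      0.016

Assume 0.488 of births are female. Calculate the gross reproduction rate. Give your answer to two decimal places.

1.36

Proportion female at birth = 0.488.
Sum of ASFRs = 0.016 + 0.092 + 0.164 + 0.184 + 0.086 + 0.016 = 0.558
TFR = 5 × 0.558 = 2.79
GRR = 0.488 × 2.79 = 1.36152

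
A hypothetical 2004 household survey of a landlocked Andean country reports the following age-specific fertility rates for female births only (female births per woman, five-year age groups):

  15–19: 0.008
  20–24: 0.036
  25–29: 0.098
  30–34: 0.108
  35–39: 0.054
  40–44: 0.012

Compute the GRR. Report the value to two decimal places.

1.58

Sum of female ASFRs = 0.008 + 0.036 + 0.098 + 0.108 + 0.054 + 0.012 = 0.316
GRR = 5 × 0.316 = 1.58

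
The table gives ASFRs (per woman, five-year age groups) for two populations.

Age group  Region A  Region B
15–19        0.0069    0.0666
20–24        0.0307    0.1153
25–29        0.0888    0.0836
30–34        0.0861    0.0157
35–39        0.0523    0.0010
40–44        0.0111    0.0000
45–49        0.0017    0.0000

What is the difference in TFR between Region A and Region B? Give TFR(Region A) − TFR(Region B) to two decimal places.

Region A:
  Sum of ASFRs = 0.0069 + 0.0307 + 0.0888 + 0.0861 + 0.0523 + 0.0111 + 0.0017 = 0.2776
  TFR = 5 × 0.2776 = 1.388
Region B:
  Sum of ASFRs = 0.0666 + 0.1153 + 0.0836 + 0.0157 + 0.0010 + 0.0000 + 0.0000 = 0.2822
  TFR = 5 × 0.2822 = 1.411
Difference = 1.388 − 1.411 = -0.023

-0.02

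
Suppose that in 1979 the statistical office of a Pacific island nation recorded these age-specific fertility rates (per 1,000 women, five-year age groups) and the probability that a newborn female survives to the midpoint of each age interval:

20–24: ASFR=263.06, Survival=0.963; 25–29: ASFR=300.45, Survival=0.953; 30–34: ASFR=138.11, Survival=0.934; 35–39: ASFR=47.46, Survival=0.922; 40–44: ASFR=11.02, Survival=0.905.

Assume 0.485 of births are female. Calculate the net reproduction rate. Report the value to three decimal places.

Proportion female at birth = 0.485.
Survival-weighted fertility by age (5·fₓ·Sₓ):
  20–24: 5 × 263.06/1000 × 0.963 = 1.26663
  25–29: 5 × 300.45/1000 × 0.953 = 1.43164
  30–34: 5 × 138.11/1000 × 0.934 = 0.64497
  35–39: 5 × 47.46/1000 × 0.922 = 0.21879
  40–44: 5 × 11.02/1000 × 0.905 = 0.04987
Sum = 3.61190
NRR = 0.485 × 3.61190 = 1.75177

1.752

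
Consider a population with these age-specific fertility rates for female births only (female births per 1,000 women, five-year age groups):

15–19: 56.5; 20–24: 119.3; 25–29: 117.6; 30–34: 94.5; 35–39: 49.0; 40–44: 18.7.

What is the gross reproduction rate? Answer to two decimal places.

Sum of female ASFRs = 56.5 + 119.3 + 117.6 + 94.5 + 49.0 + 18.7 = 455.6
GRR = 5 × 455.6 / 1000 = 2.278

2.28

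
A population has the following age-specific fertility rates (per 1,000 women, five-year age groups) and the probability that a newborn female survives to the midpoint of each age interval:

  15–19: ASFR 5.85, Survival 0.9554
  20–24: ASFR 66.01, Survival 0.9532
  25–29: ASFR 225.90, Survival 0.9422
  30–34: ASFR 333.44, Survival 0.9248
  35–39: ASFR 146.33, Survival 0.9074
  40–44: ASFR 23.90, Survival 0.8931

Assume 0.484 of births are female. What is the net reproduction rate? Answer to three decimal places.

Proportion female at birth = 0.484.
Weighting each age-specific rate by interval width and survival:
  15–19: 5 × 5.85/1000 × 0.9554 = 0.02795
  20–24: 5 × 66.01/1000 × 0.9532 = 0.31460
  25–29: 5 × 225.90/1000 × 0.9422 = 1.06421
  30–34: 5 × 333.44/1000 × 0.9248 = 1.54183
  35–39: 5 × 146.33/1000 × 0.9074 = 0.66390
  40–44: 5 × 23.90/1000 × 0.8931 = 0.10673
Sum = 3.71922
NRR = 0.484 × 3.71922 = 1.80010
NRR > 1, so each generation more than replaces itself.

1.800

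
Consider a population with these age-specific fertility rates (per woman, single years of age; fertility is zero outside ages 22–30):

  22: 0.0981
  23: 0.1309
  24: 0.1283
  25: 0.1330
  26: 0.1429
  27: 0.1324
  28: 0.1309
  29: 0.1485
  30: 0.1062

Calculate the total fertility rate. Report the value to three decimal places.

1.151

Sum of ASFRs = 0.0981 + 0.1309 + 0.1283 + 0.1330 + 0.1429 + 0.1324 + 0.1309 + 0.1485 + 0.1062 = 1.1512
TFR = 1.1512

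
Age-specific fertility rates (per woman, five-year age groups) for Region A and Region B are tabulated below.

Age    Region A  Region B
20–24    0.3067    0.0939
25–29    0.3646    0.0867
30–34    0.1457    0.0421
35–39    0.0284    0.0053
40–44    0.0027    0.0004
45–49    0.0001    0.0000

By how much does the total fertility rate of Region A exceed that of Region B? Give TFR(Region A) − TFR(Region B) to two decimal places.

3.10

Region A:
  Sum of ASFRs = 0.3067 + 0.3646 + 0.1457 + 0.0284 + 0.0027 + 0.0001 = 0.8482
  TFR = 5 × 0.8482 = 4.241
Region B:
  Sum of ASFRs = 0.0939 + 0.0867 + 0.0421 + 0.0053 + 0.0004 + 0.0000 = 0.2284
  TFR = 5 × 0.2284 = 1.142
Difference = 4.241 − 1.142 = 3.099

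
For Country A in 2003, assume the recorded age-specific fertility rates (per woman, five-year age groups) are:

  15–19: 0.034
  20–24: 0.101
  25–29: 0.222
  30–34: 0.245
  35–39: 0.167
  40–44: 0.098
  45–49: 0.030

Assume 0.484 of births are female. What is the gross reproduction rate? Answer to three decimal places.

Proportion female at birth = 0.484.
Sum of ASFRs = 0.034 + 0.101 + 0.222 + 0.245 + 0.167 + 0.098 + 0.030 = 0.897
TFR = 5 × 0.897 = 4.485
GRR = 0.484 × 4.485 = 2.17074

2.171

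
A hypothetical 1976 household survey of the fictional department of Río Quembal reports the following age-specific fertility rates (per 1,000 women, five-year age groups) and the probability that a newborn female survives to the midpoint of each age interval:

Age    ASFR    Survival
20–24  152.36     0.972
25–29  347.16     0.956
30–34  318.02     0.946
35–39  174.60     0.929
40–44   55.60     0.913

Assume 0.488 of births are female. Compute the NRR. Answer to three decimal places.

2.425

Proportion female at birth = 0.488.
Weighting each age-specific rate by interval width and survival:
  20–24: 5 × 152.36/1000 × 0.972 = 0.74047
  25–29: 5 × 347.16/1000 × 0.956 = 1.65942
  30–34: 5 × 318.02/1000 × 0.946 = 1.50423
  35–39: 5 × 174.60/1000 × 0.929 = 0.81102
  40–44: 5 × 55.60/1000 × 0.913 = 0.25381
Sum = 4.96895
NRR = 0.488 × 4.96895 = 2.42485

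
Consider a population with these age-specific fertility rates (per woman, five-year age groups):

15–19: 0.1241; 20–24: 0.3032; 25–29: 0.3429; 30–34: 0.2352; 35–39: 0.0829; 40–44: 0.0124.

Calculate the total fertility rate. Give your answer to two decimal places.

Sum of ASFRs = 0.1241 + 0.3032 + 0.3429 + 0.2352 + 0.0829 + 0.0124 = 1.1007
TFR = 5 × 1.1007 = 5.5035

5.50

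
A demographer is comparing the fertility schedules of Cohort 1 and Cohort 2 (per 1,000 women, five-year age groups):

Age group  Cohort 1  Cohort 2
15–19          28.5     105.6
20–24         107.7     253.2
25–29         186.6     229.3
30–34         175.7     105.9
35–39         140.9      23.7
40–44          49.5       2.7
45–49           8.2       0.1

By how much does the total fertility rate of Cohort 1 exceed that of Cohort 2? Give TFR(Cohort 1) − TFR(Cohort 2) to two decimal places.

Cohort 1:
  Sum of ASFRs = 28.5 + 107.7 + 186.6 + 175.7 + 140.9 + 49.5 + 8.2 = 697.1
  TFR = 5 × 697.1 / 1000 = 3.4855
Cohort 2:
  Sum of ASFRs = 105.6 + 253.2 + 229.3 + 105.9 + 23.7 + 2.7 + 0.1 = 720.5
  TFR = 5 × 720.5 / 1000 = 3.6025
Difference = 3.4855 − 3.6025 = -0.117

-0.12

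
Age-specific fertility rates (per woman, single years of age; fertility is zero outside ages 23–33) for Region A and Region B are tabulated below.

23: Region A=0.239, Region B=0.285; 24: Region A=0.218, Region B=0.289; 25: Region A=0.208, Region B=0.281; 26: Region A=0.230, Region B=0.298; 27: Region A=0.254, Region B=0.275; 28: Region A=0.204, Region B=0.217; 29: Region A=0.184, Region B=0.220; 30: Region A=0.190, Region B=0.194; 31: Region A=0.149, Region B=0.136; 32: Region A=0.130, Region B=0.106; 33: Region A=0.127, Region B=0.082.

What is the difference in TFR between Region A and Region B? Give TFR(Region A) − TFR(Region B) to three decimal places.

Region A:
  Sum of ASFRs = 0.239 + 0.218 + 0.208 + 0.230 + 0.254 + 0.204 + 0.184 + 0.190 + 0.149 + 0.130 + 0.127 = 2.133
  TFR = 2.133
Region B:
  Sum of ASFRs = 0.285 + 0.289 + 0.281 + 0.298 + 0.275 + 0.217 + 0.220 + 0.194 + 0.136 + 0.106 + 0.082 = 2.383
  TFR = 2.383
Difference = 2.133 − 2.383 = -0.25

-0.250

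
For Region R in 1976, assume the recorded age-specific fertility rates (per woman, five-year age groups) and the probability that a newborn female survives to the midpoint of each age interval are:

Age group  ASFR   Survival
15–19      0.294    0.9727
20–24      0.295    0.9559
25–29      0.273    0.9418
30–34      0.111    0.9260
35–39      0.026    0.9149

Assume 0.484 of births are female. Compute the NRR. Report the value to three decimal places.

Proportion female at birth = 0.484.
Each age group contributes 5 × ASFR × survival:
  15–19: 5 × 0.294 × 0.9727 = 1.42987
  20–24: 5 × 0.295 × 0.9559 = 1.40995
  25–29: 5 × 0.273 × 0.9418 = 1.28556
  30–34: 5 × 0.111 × 0.9260 = 0.51393
  35–39: 5 × 0.026 × 0.9149 = 0.11894
Sum = 4.75825
NRR = 0.484 × 4.75825 = 2.30299

2.303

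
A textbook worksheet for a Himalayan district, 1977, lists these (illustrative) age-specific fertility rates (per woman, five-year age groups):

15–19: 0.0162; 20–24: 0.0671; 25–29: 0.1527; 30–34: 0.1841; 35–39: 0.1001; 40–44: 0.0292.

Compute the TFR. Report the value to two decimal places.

Sum of ASFRs = 0.0162 + 0.0671 + 0.1527 + 0.1841 + 0.1001 + 0.0292 = 0.5494
TFR = 5 × 0.5494 = 2.747

2.75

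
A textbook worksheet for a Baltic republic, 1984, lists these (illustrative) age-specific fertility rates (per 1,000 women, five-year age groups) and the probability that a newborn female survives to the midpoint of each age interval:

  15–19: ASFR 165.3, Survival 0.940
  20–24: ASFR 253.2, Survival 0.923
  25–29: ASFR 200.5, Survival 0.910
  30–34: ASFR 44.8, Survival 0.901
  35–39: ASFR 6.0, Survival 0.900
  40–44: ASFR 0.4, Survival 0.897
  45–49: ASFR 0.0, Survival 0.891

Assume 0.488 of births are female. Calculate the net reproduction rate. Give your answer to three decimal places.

1.507

Proportion female at birth = 0.488.
Weighting each age-specific rate by interval width and survival:
  15–19: 5 × 165.3/1000 × 0.940 = 0.77691
  20–24: 5 × 253.2/1000 × 0.923 = 1.16852
  25–29: 5 × 200.5/1000 × 0.910 = 0.91228
  30–34: 5 × 44.8/1000 × 0.901 = 0.20182
  35–39: 5 × 6.0/1000 × 0.900 = 0.02700
  40–44: 5 × 0.4/1000 × 0.897 = 0.00179
  45–49: 5 × 0.0/1000 × 0.891 = 0.00000
Sum = 3.08832
NRR = 0.488 × 3.08832 = 1.50710
NRR > 1, so each generation more than replaces itself.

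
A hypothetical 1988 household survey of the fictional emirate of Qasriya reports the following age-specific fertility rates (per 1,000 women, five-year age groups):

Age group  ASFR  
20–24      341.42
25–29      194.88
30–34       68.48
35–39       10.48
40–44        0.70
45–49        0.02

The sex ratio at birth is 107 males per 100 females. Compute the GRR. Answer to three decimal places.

Proportion female at birth = 100 / (100 + 107) = 0.48309.
Sum of ASFRs = 341.42 + 194.88 + 68.48 + 10.48 + 0.70 + 0.02 = 615.98
TFR = 5 × 615.98 / 1000 = 3.0799
GRR = 0.48309 × 3.0799 = 1.48787

1.488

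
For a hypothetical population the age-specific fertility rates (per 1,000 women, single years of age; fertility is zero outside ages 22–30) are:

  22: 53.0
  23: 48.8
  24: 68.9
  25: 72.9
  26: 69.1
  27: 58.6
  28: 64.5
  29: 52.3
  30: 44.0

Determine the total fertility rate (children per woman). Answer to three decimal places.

Sum of ASFRs = 53.0 + 48.8 + 68.9 + 72.9 + 69.1 + 58.6 + 64.5 + 52.3 + 44.0 = 532.1
TFR = 532.1 / 1000 = 0.5321

0.532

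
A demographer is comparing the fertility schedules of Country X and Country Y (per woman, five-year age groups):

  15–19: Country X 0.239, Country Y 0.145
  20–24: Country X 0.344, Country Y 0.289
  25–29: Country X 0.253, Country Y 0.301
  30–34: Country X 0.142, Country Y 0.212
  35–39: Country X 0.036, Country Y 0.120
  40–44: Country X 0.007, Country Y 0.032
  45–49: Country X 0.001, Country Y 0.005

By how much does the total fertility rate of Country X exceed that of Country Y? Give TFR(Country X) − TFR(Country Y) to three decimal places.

-0.410

Country X:
  Sum of ASFRs = 0.239 + 0.344 + 0.253 + 0.142 + 0.036 + 0.007 + 0.001 = 1.022
  TFR = 5 × 1.022 = 5.11
Country Y:
  Sum of ASFRs = 0.145 + 0.289 + 0.301 + 0.212 + 0.120 + 0.032 + 0.005 = 1.104
  TFR = 5 × 1.104 = 5.52
Difference = 5.11 − 5.52 = -0.41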